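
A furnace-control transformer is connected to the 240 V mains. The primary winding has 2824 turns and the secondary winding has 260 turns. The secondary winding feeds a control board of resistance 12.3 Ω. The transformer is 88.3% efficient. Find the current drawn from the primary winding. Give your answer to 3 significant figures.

I_p ≈ 0.187 A

V_s = 240 × 260/2824 = 22.096 V.
I_s = V_s/R = 22.096/12.3 = 1.7964 A.
P_out = V_s I_s = 22.096 × 1.7964 = 39.695 W.
P_in = P_out/η = 39.695/0.883 = 44.955 W.
I_p = P_in/V_p = 44.955/240 = 0.187 A.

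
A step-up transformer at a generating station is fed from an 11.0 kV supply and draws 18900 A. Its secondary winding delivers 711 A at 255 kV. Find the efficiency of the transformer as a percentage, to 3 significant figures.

P_in = 11000 × 18900 = 2.07900×10^8 W.
P_out = 255000 × 711 = 1.81305×10^8 W.
η = P_out/P_in = 1.81305×10^8/(2.07900×10^8) = 0.872.

η ≈ 87.2%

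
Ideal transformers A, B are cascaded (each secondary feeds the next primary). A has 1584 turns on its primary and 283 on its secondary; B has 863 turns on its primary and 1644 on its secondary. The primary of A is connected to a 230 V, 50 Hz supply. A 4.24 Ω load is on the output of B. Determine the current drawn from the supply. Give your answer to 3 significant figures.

After A: V = 230.00 × 283/1584 = 41.092 V.
After B: V = 41.092 × 1644/863 = 78.280 V.
I_load = 78.280/4.24 = 18.462 A, so P_out = 78.280 × 18.462 = 1445.2 W.
All ideal ⇒ P_in = P_out, so I_supply = 1445.2/230 = 6.28 A.

I_supply ≈ 6.28 A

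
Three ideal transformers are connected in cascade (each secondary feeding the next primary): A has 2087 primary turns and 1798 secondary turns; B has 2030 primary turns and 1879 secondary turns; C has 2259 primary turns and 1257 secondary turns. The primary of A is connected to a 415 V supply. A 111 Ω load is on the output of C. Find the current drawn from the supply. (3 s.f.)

I_supply ≈ 0.736 A

Secondary of A: V = 415.00 × 1798/2087 = 357.53 V.
Secondary of B: V = 357.53 × 1879/2030 = 330.94 V.
Secondary of C: V = 330.94 × 1257/2259 = 184.15 V.
I_load = 184.15/111 = 1.6590 A, so P_out = 184.15 × 1.6590 = 305.50 W.
All ideal ⇒ P_in = P_out, so I_supply = 305.50/415 = 0.736 A.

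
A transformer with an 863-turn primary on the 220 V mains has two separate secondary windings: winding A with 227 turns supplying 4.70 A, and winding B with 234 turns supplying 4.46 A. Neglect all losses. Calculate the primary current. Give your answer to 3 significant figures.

I_p ≈ 2.45 A

V_A = 220 × 227/863 = 57.868 V; V_B = 220 × 234/863 = 59.652 V.
P_out = V_A I_A + V_B I_B = 57.868×4.70 + 59.652×4.46 = 271.98 + 266.05 = 538.03 W.
Ideal ⇒ P_in = P_out, so I_p = P_out/V_p = 538.03/220 = 2.45 A.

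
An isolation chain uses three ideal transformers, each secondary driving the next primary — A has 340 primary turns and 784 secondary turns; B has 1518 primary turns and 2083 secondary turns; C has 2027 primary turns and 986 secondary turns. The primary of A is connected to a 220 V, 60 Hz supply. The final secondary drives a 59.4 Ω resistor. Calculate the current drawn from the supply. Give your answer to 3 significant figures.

I_supply ≈ 8.77 A

After A: V = 220.00 × 784/340 = 507.29 V.
After B: V = 507.29 × 2083/1518 = 696.11 V.
After C: V = 696.11 × 986/2027 = 338.61 V.
I_load = 338.61/59.4 = 5.7005 A, so P_out = 338.61 × 5.7005 = 1930.3 W.
All ideal ⇒ P_in = P_out, so I_supply = 1930.3/220 = 8.77 A.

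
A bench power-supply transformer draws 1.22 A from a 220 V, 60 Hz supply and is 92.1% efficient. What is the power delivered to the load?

P_out ≈ 247 W

P_in = V_p I_p = 220 × 1.22 = 268.40 W.
P_out = η P_in = 0.921 × 268.40 = 247 W.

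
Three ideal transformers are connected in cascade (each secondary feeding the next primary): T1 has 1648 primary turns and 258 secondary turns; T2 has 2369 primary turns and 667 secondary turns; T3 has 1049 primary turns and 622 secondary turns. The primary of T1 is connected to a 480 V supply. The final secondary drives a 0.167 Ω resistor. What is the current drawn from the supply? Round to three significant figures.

After T1: V = 480.00 × 258/1648 = 75.146 V.
After T2: V = 75.146 × 667/2369 = 21.158 V.
After T3: V = 21.158 × 622/1049 = 12.545 V.
I_load = 12.545/0.167 = 75.121 A, so P_out = 12.545 × 75.121 = 942.42 W.
All ideal ⇒ P_in = P_out, so I_supply = 942.42/480 = 1.96 A.

I_supply ≈ 1.96 A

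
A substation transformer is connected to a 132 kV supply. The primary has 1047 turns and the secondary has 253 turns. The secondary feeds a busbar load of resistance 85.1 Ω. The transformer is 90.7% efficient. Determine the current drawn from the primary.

I_p ≈ 99.9 A

V_s = 132000 × 253/1047 = 31897 V.
I_s = V_s/R = 31897/85.1 = 374.82 A.
P_out = V_s I_s = 31897 × 374.82 = 1.1955×10^7 W.
P_in = P_out/η = 1.1955×10^7/0.907 = 1.3181×10^7 W.
I_p = P_in/V_p = 1.3181×10^7/132000 = 99.9 A.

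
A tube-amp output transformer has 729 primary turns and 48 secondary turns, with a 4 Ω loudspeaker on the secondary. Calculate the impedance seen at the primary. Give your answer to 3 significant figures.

Z_p ≈ 923 Ω

Z_p = (N_p/N_s)² × Z_s = (729/48)² × 4 = 923 Ω.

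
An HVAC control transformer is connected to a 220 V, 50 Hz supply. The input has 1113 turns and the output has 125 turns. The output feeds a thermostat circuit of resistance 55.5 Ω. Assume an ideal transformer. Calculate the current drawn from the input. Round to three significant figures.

V_out = V_in × N_out/N_in = 220 × 125/1113 = 24.708 V.
I_out = V_out/R = 24.708/55.5 = 0.44519 A.
For an ideal transformer I_in N_in = I_out N_out, so I_in = 0.44519 × 125/1113 = 0.0500 A.

I_in ≈ 0.0500 A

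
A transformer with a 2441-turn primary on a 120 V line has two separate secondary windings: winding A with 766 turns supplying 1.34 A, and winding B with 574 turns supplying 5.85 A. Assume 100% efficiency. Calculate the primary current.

V_A = 120 × 766/2441 = 37.657 V; V_B = 120 × 574/2441 = 28.218 V.
P_out = V_A I_A + V_B I_B = 37.657×1.34 + 28.218×5.85 = 50.460 + 165.07 = 215.53 W.
Ideal ⇒ P_in = P_out, so I_p = P_out/V_p = 215.53/120 = 1.80 A.

I_p ≈ 1.80 A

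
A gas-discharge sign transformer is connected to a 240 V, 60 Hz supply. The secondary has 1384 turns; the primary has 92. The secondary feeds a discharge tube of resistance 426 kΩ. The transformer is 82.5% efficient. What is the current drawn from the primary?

I_p ≈ 0.155 A

V_s = 240 × 1384/92 = 3610.4 V.
I_s = V_s/R = 3610.4/426000 = 0.0084752 A.
P_out = V_s I_s = 3610.4 × 0.0084752 = 30.599 W.
P_in = P_out/η = 30.599/0.825 = 37.090 W.
I_p = P_in/V_p = 37.090/240 = 0.155 A.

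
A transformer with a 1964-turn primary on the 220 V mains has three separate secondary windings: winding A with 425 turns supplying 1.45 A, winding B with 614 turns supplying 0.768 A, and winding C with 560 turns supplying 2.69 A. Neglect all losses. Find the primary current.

I_p ≈ 1.32 A

V_A = 220 × 425/1964 = 47.607 V; V_B = 220 × 614/1964 = 68.778 V; V_C = 220 × 560/1964 = 62.729 V.
P_out = V_A I_A + V_B I_B + V_C I_C = 47.607×1.45 + 68.778×0.768 + 62.729×2.69 = 69.030 + 52.822 + 168.74 = 290.59 W.
Ideal ⇒ P_in = P_out, so I_p = P_out/V_p = 290.59/220 = 1.32 A.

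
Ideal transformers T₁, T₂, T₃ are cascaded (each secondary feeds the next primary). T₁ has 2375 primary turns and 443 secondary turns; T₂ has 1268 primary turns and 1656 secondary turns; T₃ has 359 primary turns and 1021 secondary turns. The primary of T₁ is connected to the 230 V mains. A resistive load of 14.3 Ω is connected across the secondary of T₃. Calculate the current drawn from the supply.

I_supply ≈ 7.72 A

Secondary of T₁: V = 230.00 × 443/2375 = 42.901 V.
Secondary of T₂: V = 42.901 × 1656/1268 = 56.029 V.
Secondary of T₃: V = 56.029 × 1021/359 = 159.35 V.
I_load = 159.35/14.3 = 11.143 A, so P_out = 159.35 × 11.143 = 1775.6 W.
All ideal ⇒ P_in = P_out, so I_supply = 1775.6/230 = 7.72 A.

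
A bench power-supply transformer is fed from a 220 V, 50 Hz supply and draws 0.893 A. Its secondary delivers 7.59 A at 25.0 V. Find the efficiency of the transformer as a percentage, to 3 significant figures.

η ≈ 96.6%

P_in = 220 × 0.893 = 196.460 W.
P_out = 25.0 × 7.59 = 189.750 W.
η = P_out/P_in = 189.750/196.460 = 0.966.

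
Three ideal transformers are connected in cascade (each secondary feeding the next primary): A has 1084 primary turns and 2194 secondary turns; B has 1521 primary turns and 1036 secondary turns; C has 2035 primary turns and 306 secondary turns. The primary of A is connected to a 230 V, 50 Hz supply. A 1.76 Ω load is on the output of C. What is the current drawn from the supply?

After A: V = 230.00 × 2194/1084 = 465.52 V.
After B: V = 465.52 × 1036/1521 = 317.08 V.
After C: V = 317.08 × 306/2035 = 47.679 V.
I_load = 47.679/1.76 = 27.090 A, so P_out = 47.679 × 27.090 = 1291.6 W.
All ideal ⇒ P_in = P_out, so I_supply = 1291.6/230 = 5.62 A.

I_supply ≈ 5.62 A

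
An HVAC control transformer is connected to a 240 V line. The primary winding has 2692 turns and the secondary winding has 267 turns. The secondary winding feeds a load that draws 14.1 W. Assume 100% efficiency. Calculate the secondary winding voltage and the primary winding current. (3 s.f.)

V_s = V_p × N_s/N_p = 240 × 267/2692 = 23.804 V.
I_s = P/V_s = 14.1/23.804 = 0.59234 A.
I_p = I_s × N_s/N_p = 0.59234 × 267/2692 = 0.0587 A.

V_s ≈ 23.8 V, I_p ≈ 0.0587 A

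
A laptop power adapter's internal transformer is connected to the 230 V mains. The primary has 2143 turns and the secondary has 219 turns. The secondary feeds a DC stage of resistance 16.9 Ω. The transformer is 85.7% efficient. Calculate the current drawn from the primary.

V_s = 230 × 219/2143 = 23.504 V.
I_s = V_s/R = 23.504/16.9 = 1.3908 A.
P_out = V_s I_s = 23.504 × 1.3908 = 32.690 W.
P_in = P_out/η = 32.690/0.857 = 38.145 W.
I_p = P_in/V_p = 38.145/230 = 0.166 A.

I_p ≈ 0.166 A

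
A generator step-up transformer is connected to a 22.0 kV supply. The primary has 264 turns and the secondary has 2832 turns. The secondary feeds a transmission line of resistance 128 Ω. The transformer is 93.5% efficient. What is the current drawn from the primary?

V_s = 22000 × 2832/264 = 236000 V.
I_s = V_s/R = 236000/128 = 1843.8 A.
P_out = V_s I_s = 236000 × 1843.8 = 4.3512×10^8 W.
P_in = P_out/η = 4.3512×10^8/0.935 = 4.6537×10^8 W.
I_p = P_in/V_p = 4.6537×10^8/22000 = 21200 A.

I_p ≈ 21200 A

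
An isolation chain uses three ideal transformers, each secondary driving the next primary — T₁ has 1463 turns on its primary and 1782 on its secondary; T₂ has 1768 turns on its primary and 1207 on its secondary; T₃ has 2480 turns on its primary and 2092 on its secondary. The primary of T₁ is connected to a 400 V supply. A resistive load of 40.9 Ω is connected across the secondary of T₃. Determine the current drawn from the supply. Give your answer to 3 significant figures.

After T₁: V = 400.00 × 1782/1463 = 487.22 V.
After T₂: V = 487.22 × 1207/1768 = 332.62 V.
After T₃: V = 332.62 × 2092/2480 = 280.58 V.
I_load = 280.58/40.9 = 6.8602 A, so P_out = 280.58 × 6.8602 = 1924.8 W.
All ideal ⇒ P_in = P_out, so I_supply = 1924.8/400 = 4.81 A.

I_supply ≈ 4.81 A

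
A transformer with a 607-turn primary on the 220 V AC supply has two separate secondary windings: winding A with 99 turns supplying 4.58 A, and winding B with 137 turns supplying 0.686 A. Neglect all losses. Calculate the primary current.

V_A = 220 × 99/607 = 35.881 V; V_B = 220 × 137/607 = 49.654 V.
P_out = V_A I_A + V_B I_B = 35.881×4.58 + 49.654×0.686 = 164.34 + 34.063 = 198.40 W.
Ideal ⇒ P_in = P_out, so I_p = P_out/V_p = 198.40/220 = 0.902 A.

I_p ≈ 0.902 A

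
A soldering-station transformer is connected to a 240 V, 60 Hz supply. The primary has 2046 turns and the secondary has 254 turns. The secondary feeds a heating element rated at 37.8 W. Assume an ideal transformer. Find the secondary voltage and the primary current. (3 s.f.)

V_s ≈ 29.8 V, I_p ≈ 0.158 A

V_s = V_p × N_s/N_p = 240 × 254/2046 = 29.795 V.
I_s = P/V_s = 37.8/29.795 = 1.2687 A.
I_p = I_s × N_s/N_p = 1.2687 × 254/2046 = 0.158 A.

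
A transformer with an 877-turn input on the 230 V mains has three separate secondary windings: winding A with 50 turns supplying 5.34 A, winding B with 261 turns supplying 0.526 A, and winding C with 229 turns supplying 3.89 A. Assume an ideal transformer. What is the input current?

I_in ≈ 1.48 A

V_A = 230 × 50/877 = 13.113 V; V_B = 230 × 261/877 = 68.449 V; V_C = 230 × 229/877 = 60.057 V.
P_out = V_A I_A + V_B I_B + V_C I_C = 13.113×5.34 + 68.449×0.526 + 60.057×3.89 = 70.023 + 36.004 + 233.62 = 339.65 W.
Ideal ⇒ P_in = P_out, so I_in = P_out/V_in = 339.65/230 = 1.48 A.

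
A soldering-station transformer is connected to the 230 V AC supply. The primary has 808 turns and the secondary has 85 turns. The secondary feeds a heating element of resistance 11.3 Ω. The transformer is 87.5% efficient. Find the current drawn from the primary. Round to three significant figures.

V_s = 230 × 85/808 = 24.196 V.
I_s = V_s/R = 24.196/11.3 = 2.1412 A.
P_out = V_s I_s = 24.196 × 2.1412 = 51.807 W.
P_in = P_out/η = 51.807/0.875 = 59.209 W.
I_p = P_in/V_p = 59.209/230 = 0.257 A.

I_p ≈ 0.257 A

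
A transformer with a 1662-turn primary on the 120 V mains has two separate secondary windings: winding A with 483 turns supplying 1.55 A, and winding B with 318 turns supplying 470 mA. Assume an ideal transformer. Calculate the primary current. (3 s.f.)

V_A = 120 × 483/1662 = 34.874 V; V_B = 120 × 318/1662 = 22.960 V.
P_out = V_A I_A + V_B I_B = 34.874×1.55 + 22.960×0.470 = 54.054 + 10.791 = 64.845 W.
Ideal ⇒ P_in = P_out, so I_p = P_out/V_p = 64.845/120 = 0.540 A.

I_p ≈ 0.540 A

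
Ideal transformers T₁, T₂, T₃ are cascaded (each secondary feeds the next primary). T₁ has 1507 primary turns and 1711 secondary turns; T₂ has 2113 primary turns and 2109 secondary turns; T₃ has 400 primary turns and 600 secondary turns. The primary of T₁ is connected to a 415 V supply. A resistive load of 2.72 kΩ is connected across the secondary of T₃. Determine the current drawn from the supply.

Secondary of T₁: V = 415.00 × 1711/1507 = 471.18 V.
Secondary of T₂: V = 471.18 × 2109/2113 = 470.29 V.
Secondary of T₃: V = 470.29 × 600/400 = 705.43 V.
I_load = 705.43/2720 = 0.25935 A, so P_out = 705.43 × 0.25935 = 182.95 W.
All ideal ⇒ P_in = P_out, so I_supply = 182.95/415 = 0.441 A.

I_supply ≈ 0.441 A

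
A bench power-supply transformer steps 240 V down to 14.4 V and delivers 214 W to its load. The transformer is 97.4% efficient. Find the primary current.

P_in = P_out/η = 214/0.974 = 219.71 W.
I_p = P_in/V_p = 219.71/240 = 0.915 A.

I_p ≈ 0.915 A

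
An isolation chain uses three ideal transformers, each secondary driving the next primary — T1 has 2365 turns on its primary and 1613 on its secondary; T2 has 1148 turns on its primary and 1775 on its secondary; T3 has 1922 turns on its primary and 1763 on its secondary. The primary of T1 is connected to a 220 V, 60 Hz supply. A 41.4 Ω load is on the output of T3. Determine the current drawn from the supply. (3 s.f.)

After T1: V = 220.00 × 1613/2365 = 150.05 V.
After T2: V = 150.05 × 1775/1148 = 232.00 V.
After T3: V = 232.00 × 1763/1922 = 212.80 V.
I_load = 212.80/41.4 = 5.1402 A, so P_out = 212.80 × 5.1402 = 1093.9 W.
All ideal ⇒ P_in = P_out, so I_supply = 1093.9/220 = 4.97 A.

I_supply ≈ 4.97 A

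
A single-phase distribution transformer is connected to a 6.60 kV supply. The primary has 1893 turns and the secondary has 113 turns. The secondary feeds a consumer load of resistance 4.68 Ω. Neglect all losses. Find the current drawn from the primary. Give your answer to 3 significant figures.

I_p ≈ 5.03 A

V_s = V_p × N_s/N_p = 6600 × 113/1893 = 393.98 V.
I_s = V_s/R = 393.98/4.68 = 84.183 A.
For an ideal transformer I_p N_p = I_s N_s, so I_p = 84.183 × 113/1893 = 5.03 A.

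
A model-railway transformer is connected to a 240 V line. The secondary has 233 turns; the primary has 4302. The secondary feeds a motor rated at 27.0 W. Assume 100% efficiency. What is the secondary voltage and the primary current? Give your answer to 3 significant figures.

V_s = V_p × N_s/N_p = 240 × 233/4302 = 12.999 V.
I_s = P/V_s = 27.0/12.999 = 2.0771 A.
I_p = I_s × N_s/N_p = 2.0771 × 233/4302 = 0.112 A.

V_s ≈ 13.0 V, I_p ≈ 0.112 A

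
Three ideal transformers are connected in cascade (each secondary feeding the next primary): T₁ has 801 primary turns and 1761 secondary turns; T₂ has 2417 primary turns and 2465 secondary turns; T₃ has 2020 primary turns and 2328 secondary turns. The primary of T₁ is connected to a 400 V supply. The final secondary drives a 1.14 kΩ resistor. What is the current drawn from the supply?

I_supply ≈ 2.34 A

After T₁: V = 400.00 × 1761/801 = 879.40 V.
After T₂: V = 879.40 × 2465/2417 = 896.87 V.
After T₃: V = 896.87 × 2328/2020 = 1033.6 V.
I_load = 1033.6/1140 = 0.90668 A, so P_out = 1033.6 × 0.90668 = 937.16 W.
All ideal ⇒ P_in = P_out, so I_supply = 937.16/400 = 2.34 A.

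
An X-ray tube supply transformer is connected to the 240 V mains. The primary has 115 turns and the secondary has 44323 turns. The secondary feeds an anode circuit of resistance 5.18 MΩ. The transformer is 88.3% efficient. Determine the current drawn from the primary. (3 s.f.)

I_p ≈ 7.79 A

V_s = 240 × 44323/115 = 92500 V.
I_s = V_s/R = 92500/(5.18×10^6) = 0.017857 A.
P_out = V_s I_s = 92500 × 0.017857 = 1651.8 W.
P_in = P_out/η = 1651.8/0.883 = 1870.7 W.
I_p = P_in/V_p = 1870.7/240 = 7.79 A.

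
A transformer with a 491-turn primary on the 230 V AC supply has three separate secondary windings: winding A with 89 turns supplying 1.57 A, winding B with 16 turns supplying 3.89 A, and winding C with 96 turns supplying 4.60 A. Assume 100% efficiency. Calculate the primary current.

I_p ≈ 1.31 A

V_A = 230 × 89/491 = 41.690 V; V_B = 230 × 16/491 = 7.4949 V; V_C = 230 × 96/491 = 44.969 V.
P_out = V_A I_A + V_B I_B + V_C I_C = 41.690×1.57 + 7.4949×3.89 + 44.969×4.60 = 65.454 + 29.155 + 206.86 = 301.47 W.
Ideal ⇒ P_in = P_out, so I_p = P_out/V_p = 301.47/230 = 1.31 A.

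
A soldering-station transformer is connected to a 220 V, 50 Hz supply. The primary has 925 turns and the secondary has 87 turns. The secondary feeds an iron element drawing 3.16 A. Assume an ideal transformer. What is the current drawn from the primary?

For an ideal transformer I_p N_p = I_s N_s, so I_p = 3.16 × 87/925 = 0.297 A.

I_p ≈ 0.297 A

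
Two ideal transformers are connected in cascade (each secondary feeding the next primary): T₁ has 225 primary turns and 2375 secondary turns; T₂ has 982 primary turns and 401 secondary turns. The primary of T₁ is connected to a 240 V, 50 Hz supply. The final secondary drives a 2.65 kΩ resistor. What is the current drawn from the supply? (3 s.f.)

I_supply ≈ 1.68 A

After T₁: V = 240.00 × 2375/225 = 2533.3 V.
After T₂: V = 2533.3 × 401/982 = 1034.5 V.
I_load = 1034.5/2650 = 0.39037 A, so P_out = 1034.5 × 0.39037 = 403.84 W.
All ideal ⇒ P_in = P_out, so I_supply = 403.84/240 = 1.68 A.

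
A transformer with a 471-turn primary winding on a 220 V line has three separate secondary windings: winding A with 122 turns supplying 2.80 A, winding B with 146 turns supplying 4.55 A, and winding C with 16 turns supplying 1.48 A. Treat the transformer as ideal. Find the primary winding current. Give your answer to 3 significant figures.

I_p ≈ 2.19 A

V_A = 220 × 122/471 = 56.985 V; V_B = 220 × 146/471 = 68.195 V; V_C = 220 × 16/471 = 7.4735 V.
P_out = V_A I_A + V_B I_B + V_C I_C = 56.985×2.80 + 68.195×4.55 + 7.4735×1.48 = 159.56 + 310.29 + 11.061 = 480.91 W.
Ideal ⇒ P_in = P_out, so I_p = P_out/V_p = 480.91/220 = 2.19 A.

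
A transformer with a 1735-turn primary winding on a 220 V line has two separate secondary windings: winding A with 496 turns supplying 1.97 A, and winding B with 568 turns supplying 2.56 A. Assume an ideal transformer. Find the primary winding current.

I_p ≈ 1.40 A

V_A = 220 × 496/1735 = 62.893 V; V_B = 220 × 568/1735 = 72.023 V.
P_out = V_A I_A + V_B I_B = 62.893×1.97 + 72.023×2.56 = 123.90 + 184.38 = 308.28 W.
Ideal ⇒ P_in = P_out, so I_p = P_out/V_p = 308.28/220 = 1.40 A.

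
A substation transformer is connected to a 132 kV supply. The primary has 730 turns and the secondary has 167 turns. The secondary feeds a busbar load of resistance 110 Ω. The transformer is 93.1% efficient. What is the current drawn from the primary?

I_p ≈ 67.5 A

V_s = 132000 × 167/730 = 30197 V.
I_s = V_s/R = 30197/110 = 274.52 A.
P_out = V_s I_s = 30197 × 274.52 = 8.2898×10^6 W.
P_in = P_out/η = 8.2898×10^6/0.931 = 8.9042×10^6 W.
I_p = P_in/V_p = 8.9042×10^6/132000 = 67.5 A.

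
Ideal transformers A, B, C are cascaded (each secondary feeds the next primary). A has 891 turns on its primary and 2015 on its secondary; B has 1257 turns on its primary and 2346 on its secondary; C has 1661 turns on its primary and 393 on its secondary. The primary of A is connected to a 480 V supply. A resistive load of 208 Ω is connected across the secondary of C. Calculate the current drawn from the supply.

I_supply ≈ 2.30 A

Secondary of A: V = 480.00 × 2015/891 = 1085.5 V.
Secondary of B: V = 1085.5 × 2346/1257 = 2026.0 V.
Secondary of C: V = 2026.0 × 393/1661 = 479.35 V.
I_load = 479.35/208 = 2.3046 A, so P_out = 479.35 × 2.3046 = 1104.7 W.
All ideal ⇒ P_in = P_out, so I_supply = 1104.7/480 = 2.30 A.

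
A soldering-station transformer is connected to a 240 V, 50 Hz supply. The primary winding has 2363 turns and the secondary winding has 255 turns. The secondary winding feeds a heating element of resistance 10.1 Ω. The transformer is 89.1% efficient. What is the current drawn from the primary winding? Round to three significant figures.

I_p ≈ 0.311 A

V_s = 240 × 255/2363 = 25.899 V.
I_s = V_s/R = 25.899/10.1 = 2.5643 A.
P_out = V_s I_s = 25.899 × 2.5643 = 66.413 W.
P_in = P_out/η = 66.413/0.891 = 74.538 W.
I_p = P_in/V_p = 74.538/240 = 0.311 A.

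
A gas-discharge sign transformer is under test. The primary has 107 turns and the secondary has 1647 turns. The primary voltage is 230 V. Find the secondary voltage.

V_s/V_p = N_s/N_p, so V_s = 230 × 1647/107 = 3540 V.

V_s ≈ 3540 V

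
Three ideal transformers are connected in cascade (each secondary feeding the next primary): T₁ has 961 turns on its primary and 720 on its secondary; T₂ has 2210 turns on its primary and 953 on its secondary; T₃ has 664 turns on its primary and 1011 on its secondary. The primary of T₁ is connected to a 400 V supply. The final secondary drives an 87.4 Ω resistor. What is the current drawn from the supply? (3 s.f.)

I_supply ≈ 1.11 A

Secondary of T₁: V = 400.00 × 720/961 = 299.69 V.
Secondary of T₂: V = 299.69 × 953/2210 = 129.23 V.
Secondary of T₃: V = 129.23 × 1011/664 = 196.77 V.
I_load = 196.77/87.4 = 2.2513 A, so P_out = 196.77 × 2.2513 = 442.99 W.
All ideal ⇒ P_in = P_out, so I_supply = 442.99/400 = 1.11 A.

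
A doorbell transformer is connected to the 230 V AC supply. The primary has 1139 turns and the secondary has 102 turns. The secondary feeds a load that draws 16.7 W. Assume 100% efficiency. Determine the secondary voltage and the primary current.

V_s ≈ 20.6 V, I_p ≈ 0.0726 A

V_s = V_p × N_s/N_p = 230 × 102/1139 = 20.597 V.
I_s = P/V_s = 16.7/20.597 = 0.81080 A.
I_p = I_s × N_s/N_p = 0.81080 × 102/1139 = 0.0726 A.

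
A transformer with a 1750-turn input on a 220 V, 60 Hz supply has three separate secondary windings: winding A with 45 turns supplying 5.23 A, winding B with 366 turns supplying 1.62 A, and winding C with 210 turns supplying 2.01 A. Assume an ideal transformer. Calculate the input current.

V_A = 220 × 45/1750 = 5.6571 V; V_B = 220 × 366/1750 = 46.011 V; V_C = 220 × 210/1750 = 26.400 V.
P_out = V_A I_A + V_B I_B + V_C I_C = 5.6571×5.23 + 46.011×1.62 + 26.400×2.01 = 29.587 + 74.539 + 53.064 = 157.19 W.
Ideal ⇒ P_in = P_out, so I_in = P_out/V_in = 157.19/220 = 0.714 A.

I_in ≈ 0.714 A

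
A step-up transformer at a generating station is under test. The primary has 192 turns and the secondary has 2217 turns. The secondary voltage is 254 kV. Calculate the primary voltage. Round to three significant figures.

V_p ≈ 22000 V

V_p/V_s = N_p/N_s, so V_p = 254000 × 192/2217 = 22000 V.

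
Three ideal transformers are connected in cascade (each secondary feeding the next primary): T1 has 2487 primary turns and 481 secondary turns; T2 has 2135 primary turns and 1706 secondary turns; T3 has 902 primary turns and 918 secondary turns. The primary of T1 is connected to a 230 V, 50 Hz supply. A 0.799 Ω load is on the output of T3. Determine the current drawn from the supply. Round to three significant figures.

I_supply ≈ 7.12 A

After T1: V = 230.00 × 481/2487 = 44.483 V.
After T2: V = 44.483 × 1706/2135 = 35.545 V.
After T3: V = 35.545 × 918/902 = 36.175 V.
I_load = 36.175/0.799 = 45.276 A, so P_out = 36.175 × 45.276 = 1637.9 W.
All ideal ⇒ P_in = P_out, so I_supply = 1637.9/230 = 7.12 A.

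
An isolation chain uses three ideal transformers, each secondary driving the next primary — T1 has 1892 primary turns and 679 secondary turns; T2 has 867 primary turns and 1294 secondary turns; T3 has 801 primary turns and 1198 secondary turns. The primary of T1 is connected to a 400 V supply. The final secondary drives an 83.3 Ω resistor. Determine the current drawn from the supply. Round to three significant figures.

Secondary of T1: V = 400.00 × 679/1892 = 143.55 V.
Secondary of T2: V = 143.55 × 1294/867 = 214.25 V.
Secondary of T3: V = 214.25 × 1198/801 = 320.44 V.
I_load = 320.44/83.3 = 3.8468 A, so P_out = 320.44 × 3.8468 = 1232.7 W.
All ideal ⇒ P_in = P_out, so I_supply = 1232.7/400 = 3.08 A.

I_supply ≈ 3.08 A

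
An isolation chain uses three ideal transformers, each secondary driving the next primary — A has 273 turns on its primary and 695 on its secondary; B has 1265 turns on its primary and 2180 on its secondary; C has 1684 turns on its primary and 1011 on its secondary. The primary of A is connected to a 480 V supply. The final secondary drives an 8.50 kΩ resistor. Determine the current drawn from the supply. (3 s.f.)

After A: V = 480.00 × 695/273 = 1222.0 V.
After B: V = 1222.0 × 2180/1265 = 2105.9 V.
After C: V = 2105.9 × 1011/1684 = 1264.3 V.
I_load = 1264.3/8500 = 0.14874 A, so P_out = 1264.3 × 0.14874 = 188.04 W.
All ideal ⇒ P_in = P_out, so I_supply = 188.04/480 = 0.392 A.

I_supply ≈ 0.392 A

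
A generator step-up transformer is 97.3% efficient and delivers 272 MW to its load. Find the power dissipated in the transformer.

P_loss ≈ 7.55×10^6 W

P_in = P_out/η = 2.72×10^8/0.973 = 2.79548×10^8 W.
P_loss = P_in − P_out = 2.79548×10^8 − 2.72×10^8 = 7.55×10^6 W.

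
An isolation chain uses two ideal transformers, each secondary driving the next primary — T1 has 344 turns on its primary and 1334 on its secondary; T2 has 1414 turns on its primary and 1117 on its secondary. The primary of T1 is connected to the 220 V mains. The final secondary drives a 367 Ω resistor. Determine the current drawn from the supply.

After T1: V = 220.00 × 1334/344 = 853.14 V.
After T2: V = 853.14 × 1117/1414 = 673.94 V.
I_load = 673.94/367 = 1.8364 A, so P_out = 673.94 × 1.8364 = 1237.6 W.
All ideal ⇒ P_in = P_out, so I_supply = 1237.6/220 = 5.63 A.

I_supply ≈ 5.63 A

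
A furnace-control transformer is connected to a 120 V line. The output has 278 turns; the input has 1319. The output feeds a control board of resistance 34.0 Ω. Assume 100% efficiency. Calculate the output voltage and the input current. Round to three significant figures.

V_out = V_in × N_out/N_in = 120 × 278/1319 = 25.292 V.
I_out = V_out/R = 25.292/34.0 = 0.74388 A.
I_in = I_out × N_out/N_in = 0.74388 × 278/1319 = 0.157 A.

V_out ≈ 25.3 V, I_in ≈ 0.157 A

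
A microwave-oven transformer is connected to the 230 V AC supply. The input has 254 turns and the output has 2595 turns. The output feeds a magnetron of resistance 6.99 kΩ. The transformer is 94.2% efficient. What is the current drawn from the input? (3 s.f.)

I_in ≈ 3.65 A

V_out = 230 × 2595/254 = 2349.8 V.
I_out = V_out/R = 2349.8/6990 = 0.33617 A.
P_out = V_out I_out = 2349.8 × 0.33617 = 789.92 W.
P_in = P_out/η = 789.92/0.942 = 838.56 W.
I_in = P_in/V_in = 838.56/230 = 3.65 A.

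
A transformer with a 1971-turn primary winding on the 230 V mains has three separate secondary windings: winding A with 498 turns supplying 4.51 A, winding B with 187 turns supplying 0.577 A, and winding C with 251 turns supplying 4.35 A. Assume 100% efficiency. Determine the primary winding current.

I_p ≈ 1.75 A

V_A = 230 × 498/1971 = 58.113 V; V_B = 230 × 187/1971 = 21.821 V; V_C = 230 × 251/1971 = 29.290 V.
P_out = V_A I_A + V_B I_B + V_C I_C = 58.113×4.51 + 21.821×0.577 + 29.290×4.35 = 262.09 + 12.591 + 127.41 = 402.09 W.
Ideal ⇒ P_in = P_out, so I_p = P_out/V_p = 402.09/230 = 1.75 A.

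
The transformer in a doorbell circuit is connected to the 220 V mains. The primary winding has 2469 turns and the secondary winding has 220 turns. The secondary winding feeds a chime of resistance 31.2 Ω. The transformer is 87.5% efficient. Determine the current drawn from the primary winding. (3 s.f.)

I_p ≈ 0.0640 A

V_s = 220 × 220/2469 = 19.603 V.
I_s = V_s/R = 19.603/31.2 = 0.62830 A.
P_out = V_s I_s = 19.603 × 0.62830 = 12.317 W.
P_in = P_out/η = 12.317/0.875 = 14.076 W.
I_p = P_in/V_p = 14.076/220 = 0.0640 A.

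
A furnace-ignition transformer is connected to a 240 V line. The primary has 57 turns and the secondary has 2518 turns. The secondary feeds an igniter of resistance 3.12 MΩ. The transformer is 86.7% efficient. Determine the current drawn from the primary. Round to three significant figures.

V_s = 240 × 2518/57 = 10602 V.
I_s = V_s/R = 10602/(3.12×10^6) = 0.0033981 A.
P_out = V_s I_s = 10602 × 0.0033981 = 36.027 W.
P_in = P_out/η = 36.027/0.867 = 41.554 W.
I_p = P_in/V_p = 41.554/240 = 0.173 A.

I_p ≈ 0.173 A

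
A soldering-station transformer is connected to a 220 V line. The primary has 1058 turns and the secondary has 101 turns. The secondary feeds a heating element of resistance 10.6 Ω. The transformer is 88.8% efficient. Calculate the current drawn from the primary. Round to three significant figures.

I_p ≈ 0.213 A

V_s = 220 × 101/1058 = 21.002 V.
I_s = V_s/R = 21.002/10.6 = 1.9813 A.
P_out = V_s I_s = 21.002 × 1.9813 = 41.611 W.
P_in = P_out/η = 41.611/0.888 = 46.860 W.
I_p = P_in/V_p = 46.860/220 = 0.213 A.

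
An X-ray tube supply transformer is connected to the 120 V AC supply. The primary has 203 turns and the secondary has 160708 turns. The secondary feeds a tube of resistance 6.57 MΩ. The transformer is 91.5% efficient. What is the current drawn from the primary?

V_s = 120 × 160708/203 = 95000 V.
I_s = V_s/R = 95000/(6.57×10^6) = 0.014460 A.
P_out = V_s I_s = 95000 × 0.014460 = 1373.7 W.
P_in = P_out/η = 1373.7/0.915 = 1501.3 W.
I_p = P_in/V_p = 1501.3/120 = 12.5 A.

I_p ≈ 12.5 A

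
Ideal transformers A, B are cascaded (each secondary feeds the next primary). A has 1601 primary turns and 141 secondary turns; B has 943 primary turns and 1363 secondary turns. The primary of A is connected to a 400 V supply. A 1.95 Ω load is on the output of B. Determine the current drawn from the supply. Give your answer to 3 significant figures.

I_supply ≈ 3.32 A

Secondary of A: V = 400.00 × 141/1601 = 35.228 V.
Secondary of B: V = 35.228 × 1363/943 = 50.918 V.
I_load = 50.918/1.95 = 26.112 A, so P_out = 50.918 × 26.112 = 1329.6 W.
All ideal ⇒ P_in = P_out, so I_supply = 1329.6/400 = 3.32 A.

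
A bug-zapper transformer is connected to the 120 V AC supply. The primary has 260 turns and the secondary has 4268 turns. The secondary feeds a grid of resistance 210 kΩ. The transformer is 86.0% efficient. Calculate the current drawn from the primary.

I_p ≈ 0.179 A

V_s = 120 × 4268/260 = 1969.8 V.
I_s = V_s/R = 1969.8/210000 = 0.0093802 A.
P_out = V_s I_s = 1969.8 × 0.0093802 = 18.478 W.
P_in = P_out/η = 18.478/0.860 = 21.486 W.
I_p = P_in/V_p = 21.486/120 = 0.179 A.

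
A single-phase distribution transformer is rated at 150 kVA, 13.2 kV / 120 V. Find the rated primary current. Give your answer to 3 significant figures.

I_p ≈ 11.4 A

I_p = S/V_p = 150000/13200 = 11.4 A.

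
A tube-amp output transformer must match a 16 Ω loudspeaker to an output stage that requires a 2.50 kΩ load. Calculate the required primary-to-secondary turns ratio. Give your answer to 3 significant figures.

Z_p/Z_s = (N_p/N_s)², so N_p/N_s = √(2500/16) = √156 = 12.5.

N_p/N_s ≈ 12.5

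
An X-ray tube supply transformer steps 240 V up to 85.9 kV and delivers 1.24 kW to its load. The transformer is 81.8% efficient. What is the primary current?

P_in = P_out/η = 1240/0.818 = 1515.9 W.
I_p = P_in/V_p = 1515.9/240 = 6.32 A.

I_p ≈ 6.32 A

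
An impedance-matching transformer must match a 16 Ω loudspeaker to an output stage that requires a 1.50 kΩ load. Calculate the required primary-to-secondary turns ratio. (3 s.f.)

Z_p/Z_s = (N_p/N_s)², so N_p/N_s = √(1500/16) = √93.8 = 9.68.

N_p/N_s ≈ 9.68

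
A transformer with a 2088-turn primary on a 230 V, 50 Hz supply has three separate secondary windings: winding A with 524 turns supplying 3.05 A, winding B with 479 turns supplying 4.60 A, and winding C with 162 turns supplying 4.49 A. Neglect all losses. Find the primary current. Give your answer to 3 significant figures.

I_p ≈ 2.17 A

V_A = 230 × 524/2088 = 57.720 V; V_B = 230 × 479/2088 = 52.763 V; V_C = 230 × 162/2088 = 17.845 V.
P_out = V_A I_A + V_B I_B + V_C I_C = 57.720×3.05 + 52.763×4.60 + 17.845×4.49 = 176.05 + 242.71 + 80.123 = 498.88 W.
Ideal ⇒ P_in = P_out, so I_p = P_out/V_p = 498.88/230 = 2.17 A.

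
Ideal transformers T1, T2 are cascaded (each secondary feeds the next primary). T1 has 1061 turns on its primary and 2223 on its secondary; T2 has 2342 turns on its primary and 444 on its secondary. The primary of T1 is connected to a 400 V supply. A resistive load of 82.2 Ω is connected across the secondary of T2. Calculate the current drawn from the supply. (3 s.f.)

Secondary of T1: V = 400.00 × 2223/1061 = 838.08 V.
Secondary of T2: V = 838.08 × 444/2342 = 158.88 V.
I_load = 158.88/82.2 = 1.9329 A, so P_out = 158.88 × 1.9329 = 307.11 W.
All ideal ⇒ P_in = P_out, so I_supply = 307.11/400 = 0.768 A.

I_supply ≈ 0.768 A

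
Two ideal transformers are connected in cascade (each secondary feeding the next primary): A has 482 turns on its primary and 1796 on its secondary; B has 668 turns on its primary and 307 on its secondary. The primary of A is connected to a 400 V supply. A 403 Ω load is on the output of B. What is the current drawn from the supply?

I_supply ≈ 2.91 A

After A: V = 400.00 × 1796/482 = 1490.5 V.
After B: V = 1490.5 × 307/668 = 684.99 V.
I_load = 684.99/403 = 1.6997 A, so P_out = 684.99 × 1.6997 = 1164.3 W.
All ideal ⇒ P_in = P_out, so I_supply = 1164.3/400 = 2.91 A.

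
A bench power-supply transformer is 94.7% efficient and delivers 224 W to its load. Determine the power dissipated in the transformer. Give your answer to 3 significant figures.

P_loss ≈ 12.5 W

P_in = P_out/η = 224/0.947 = 236.536 W.
P_loss = P_in − P_out = 236.536 − 224 = 12.5 W.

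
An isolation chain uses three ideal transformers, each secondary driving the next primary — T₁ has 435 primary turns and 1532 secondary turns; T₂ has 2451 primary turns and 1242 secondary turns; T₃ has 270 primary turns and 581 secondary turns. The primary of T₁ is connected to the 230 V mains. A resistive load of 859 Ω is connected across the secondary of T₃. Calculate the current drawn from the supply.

After T₁: V = 230.00 × 1532/435 = 810.02 V.
After T₂: V = 810.02 × 1242/2451 = 410.46 V.
After T₃: V = 410.46 × 581/270 = 883.26 V.
I_load = 883.26/859 = 1.0282 A, so P_out = 883.26 × 1.0282 = 908.20 W.
All ideal ⇒ P_in = P_out, so I_supply = 908.20/230 = 3.95 A.

I_supply ≈ 3.95 A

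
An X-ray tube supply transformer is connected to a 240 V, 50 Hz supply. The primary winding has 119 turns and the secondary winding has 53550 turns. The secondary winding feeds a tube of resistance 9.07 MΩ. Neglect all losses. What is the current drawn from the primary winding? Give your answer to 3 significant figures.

V_s = V_p × N_s/N_p = 240 × 53550/119 = 108000 V.
I_s = V_s/R = 108000/(9.07×10^6) = 0.011907 A.
For an ideal transformer I_p N_p = I_s N_s, so I_p = 0.011907 × 53550/119 = 5.36 A.

I_p ≈ 5.36 A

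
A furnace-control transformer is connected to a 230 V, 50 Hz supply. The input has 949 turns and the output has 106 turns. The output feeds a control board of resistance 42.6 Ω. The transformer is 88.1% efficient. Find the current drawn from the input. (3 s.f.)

V_out = 230 × 106/949 = 25.690 V.
I_out = V_out/R = 25.690/42.6 = 0.60306 A.
P_out = V_out I_out = 25.690 × 0.60306 = 15.493 W.
P_in = P_out/η = 15.493/0.881 = 17.585 W.
I_in = P_in/V_in = 17.585/230 = 0.0765 A.

I_in ≈ 0.0765 A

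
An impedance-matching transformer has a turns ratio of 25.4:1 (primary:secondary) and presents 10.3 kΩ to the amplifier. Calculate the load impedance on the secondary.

Z_s ≈ 16.0 Ω

Z_s = Z_p/(N_p/N_s)² = 10300/25.4² = 16.0 Ω.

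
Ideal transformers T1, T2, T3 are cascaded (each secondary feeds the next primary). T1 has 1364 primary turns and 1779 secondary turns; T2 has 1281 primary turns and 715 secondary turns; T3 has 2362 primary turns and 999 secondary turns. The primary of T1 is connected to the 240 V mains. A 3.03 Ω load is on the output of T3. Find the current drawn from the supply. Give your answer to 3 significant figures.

I_supply ≈ 7.51 A

After T1: V = 240.00 × 1779/1364 = 313.02 V.
After T2: V = 313.02 × 715/1281 = 174.71 V.
After T3: V = 174.71 × 999/2362 = 73.895 V.
I_load = 73.895/3.03 = 24.388 A, so P_out = 73.895 × 24.388 = 1802.1 W.
All ideal ⇒ P_in = P_out, so I_supply = 1802.1/240 = 7.51 A.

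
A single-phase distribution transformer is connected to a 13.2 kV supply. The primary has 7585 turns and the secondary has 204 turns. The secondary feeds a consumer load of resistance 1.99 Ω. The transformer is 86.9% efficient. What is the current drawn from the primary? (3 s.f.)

V_s = 13200 × 204/7585 = 355.02 V.
I_s = V_s/R = 355.02/1.99 = 178.40 A.
P_out = V_s I_s = 355.02 × 178.40 = 63335 W.
P_in = P_out/η = 63335/0.869 = 72883 W.
I_p = P_in/V_p = 72883/13200 = 5.52 A.

I_p ≈ 5.52 A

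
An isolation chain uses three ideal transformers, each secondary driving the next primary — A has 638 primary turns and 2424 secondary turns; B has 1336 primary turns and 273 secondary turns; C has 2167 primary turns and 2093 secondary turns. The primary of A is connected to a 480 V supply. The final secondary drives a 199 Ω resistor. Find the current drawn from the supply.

After A: V = 480.00 × 2424/638 = 1823.7 V.
After B: V = 1823.7 × 273/1336 = 372.66 V.
After C: V = 372.66 × 2093/2167 = 359.93 V.
I_load = 359.93/199 = 1.8087 A, so P_out = 359.93 × 1.8087 = 651.01 W.
All ideal ⇒ P_in = P_out, so I_supply = 651.01/480 = 1.36 A.

I_supply ≈ 1.36 A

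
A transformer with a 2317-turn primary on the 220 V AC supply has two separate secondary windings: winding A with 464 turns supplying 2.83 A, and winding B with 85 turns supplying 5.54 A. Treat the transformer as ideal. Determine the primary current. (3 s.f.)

I_p ≈ 0.770 A

V_A = 220 × 464/2317 = 44.057 V; V_B = 220 × 85/2317 = 8.0708 V.
P_out = V_A I_A + V_B I_B = 44.057×2.83 + 8.0708×5.54 = 124.68 + 44.712 = 169.39 W.
Ideal ⇒ P_in = P_out, so I_p = P_out/V_p = 169.39/220 = 0.770 A.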